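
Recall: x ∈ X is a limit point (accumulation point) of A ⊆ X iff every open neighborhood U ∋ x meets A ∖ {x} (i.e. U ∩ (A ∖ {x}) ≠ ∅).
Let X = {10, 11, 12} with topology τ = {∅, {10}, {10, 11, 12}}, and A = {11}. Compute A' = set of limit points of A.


A' = {12}

For each x ∈ X, list the open sets U ∈ τ with x ∈ U, then check whether U ∩ (A ∖ {x}) ≠ ∅ for every such U.
  x = 10: open {10} ∋ x has {10} ∩ (A ∖ {10}) = ∅, so x is NOT a limit point.
  x = 11: open {10, 11, 12} ∋ x has {10, 11, 12} ∩ (A ∖ {11}) = ∅, so x is NOT a limit point.
  x = 12: opens ∋ x are {10, 11, 12}; each meets A ∖ {12}, so x IS a limit point.
Collecting: A' = {12}.


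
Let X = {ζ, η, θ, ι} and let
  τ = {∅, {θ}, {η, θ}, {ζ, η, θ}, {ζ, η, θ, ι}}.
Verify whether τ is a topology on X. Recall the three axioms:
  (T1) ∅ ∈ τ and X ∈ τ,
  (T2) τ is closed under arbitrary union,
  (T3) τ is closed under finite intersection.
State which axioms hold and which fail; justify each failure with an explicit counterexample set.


τ IS a topology on X.

Axiom (T1): ∅ ∈ τ? Yes; X ∈ τ? Yes.
Axiom (T2/T3): check pairwise unions and intersections of members of τ.
All pairwise intersections and unions checked — each lies in τ. Therefore τ satisfies (T1), (T2), (T3): it IS a topology on X.


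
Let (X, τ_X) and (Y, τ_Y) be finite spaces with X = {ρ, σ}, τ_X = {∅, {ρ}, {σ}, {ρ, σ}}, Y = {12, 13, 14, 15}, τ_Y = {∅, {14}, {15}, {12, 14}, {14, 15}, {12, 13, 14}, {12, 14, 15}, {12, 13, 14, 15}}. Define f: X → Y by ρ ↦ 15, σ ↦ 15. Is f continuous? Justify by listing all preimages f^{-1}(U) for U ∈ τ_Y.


f IS continuous.

Compute f^{-1}(U) for each U ∈ τ_Y:
  U = ∅: f^{-1}(U) = ∅ ∈ τ_X ✓.
  U = {14}: f^{-1}(U) = ∅ ∈ τ_X ✓.
  U = {15}: f^{-1}(U) = {ρ, σ} ∈ τ_X ✓.
  U = {12, 14}: f^{-1}(U) = ∅ ∈ τ_X ✓.
  U = {14, 15}: f^{-1}(U) = {ρ, σ} ∈ τ_X ✓.
  U = {12, 13, 14}: f^{-1}(U) = ∅ ∈ τ_X ✓.
  U = {12, 14, 15}: f^{-1}(U) = {ρ, σ} ∈ τ_X ✓.
  U = {12, 13, 14, 15}: f^{-1}(U) = {ρ, σ} ∈ τ_X ✓.
Every preimage lies in τ_X, so f IS continuous.


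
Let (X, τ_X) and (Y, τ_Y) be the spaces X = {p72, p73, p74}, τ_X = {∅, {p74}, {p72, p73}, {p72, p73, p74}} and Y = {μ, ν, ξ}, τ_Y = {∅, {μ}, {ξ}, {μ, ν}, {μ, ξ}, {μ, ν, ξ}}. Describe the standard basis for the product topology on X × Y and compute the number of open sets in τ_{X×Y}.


Basis B = {∅ × ∅, {p74} × {μ}, {p74} × {ξ}, {p72, p73} × {μ}, {p72, p73} × {ξ}, {p74} × {μ, ν}, {p74} × {μ, ξ}, {p72, p73, p74} × {μ}, {p72, p73, p74} × {ξ}, {p74} × {μ, ν, ξ}, {p72, p73} × {μ, ν}, {p72, p73} × {μ, ξ}, {p72, p73} × {μ, ν, ξ}, {p72, p73, p74} × {μ, ν}, {p72, p73, p74} × {μ, ξ}, {p72, p73, p74} × {μ, ν, ξ}}; |τ_{X×Y}| = 36.

Enumerate products U × V with U ∈ τ_X, V ∈ τ_Y (deduplicated):
  ∅ × ∅ = {} (∅)
  {p74} × {μ} = {(p74,μ)}
  {p74} × {ξ} = {(p74,ξ)}
  {p72, p73} × {μ} = {(p72,μ), (p73,μ)}
  {p72, p73} × {ξ} = {(p72,ξ), (p73,ξ)}
  {p74} × {μ, ν} = {(p74,μ), (p74,ν)}
  {p74} × {μ, ξ} = {(p74,μ), (p74,ξ)}
  {p72, p73, p74} × {μ} = {(p72,μ), (p73,μ), (p74,μ)}
  {p72, p73, p74} × {ξ} = {(p72,ξ), (p73,ξ), (p74,ξ)}
  {p74} × {μ, ν, ξ} = {(p74,μ), (p74,ν), (p74,ξ)}
  {p72, p73} × {μ, ν} = {(p72,μ), (p72,ν), (p73,μ), (p73,ν)}
  {p72, p73} × {μ, ξ} = {(p72,μ), (p72,ξ), (p73,μ), (p73,ξ)}
  {p72, p73} × {μ, ν, ξ} = {(p72,μ), (p72,ν), (p72,ξ), (p73,μ), (p73,ν), (p73,ξ)}
  {p72, p73, p74} × {μ, ν} = {(p72,μ), (p72,ν), (p73,μ), (p73,ν), (p74,μ), (p74,ν)}
  {p72, p73, p74} × {μ, ξ} = {(p72,μ), (p72,ξ), (p73,μ), (p73,ξ), (p74,μ), (p74,ξ)}
  {p72, p73, p74} × {μ, ν, ξ} = {(p72,μ), (p72,ν), (p72,ξ), (p73,μ), (p73,ν), (p73,ξ), (p74,μ), (p74,ν), (p74,ξ)}
These 16 distinct sets form the basis B.
Close under arbitrary unions to get τ_{X×Y}; counting gives |τ_{X×Y}| = 36.


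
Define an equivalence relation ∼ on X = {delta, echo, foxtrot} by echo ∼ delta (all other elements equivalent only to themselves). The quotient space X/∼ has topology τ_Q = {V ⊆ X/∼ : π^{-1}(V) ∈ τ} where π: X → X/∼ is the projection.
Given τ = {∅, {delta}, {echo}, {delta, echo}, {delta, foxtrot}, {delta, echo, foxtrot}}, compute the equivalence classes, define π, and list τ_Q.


X/∼ = {[delta=echo], [foxtrot]}; |τ_Q| = 3.

Equivalence classes: [delta=echo], [foxtrot].
Quotient map π: X → X/∼ sends delta ↦ [delta=echo], echo ↦ [delta=echo], foxtrot ↦ [foxtrot].
For each subset V ⊆ X/∼, compute π^{-1}(V) ⊆ X and check whether π^{-1}(V) ∈ τ. V is open in τ_Q iff π^{-1}(V) ∈ τ.
  V = {}: π^{-1}(V) = ∅ ∈ τ ✓.
  V = {[delta=echo]}: π^{-1}(V) = {delta, echo} ∈ τ ✓.
  V = {[foxtrot]}: π^{-1}(V) = {foxtrot} ∉ τ ✗.
  V = {[delta=echo], [foxtrot]}: π^{-1}(V) = {delta, echo, foxtrot} ∈ τ ✓.
Open sets in the quotient: τ_Q = {{}, {[delta=echo]}, {[delta=echo], [foxtrot]}} (3 elements).


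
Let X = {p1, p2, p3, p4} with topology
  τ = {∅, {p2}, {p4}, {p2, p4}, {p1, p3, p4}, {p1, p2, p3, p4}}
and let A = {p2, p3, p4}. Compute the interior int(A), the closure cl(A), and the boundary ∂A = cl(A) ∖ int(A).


int(A) = {p2, p4}, cl(A) = {p1, p2, p3, p4}, ∂A = {p1, p3}.

Closed sets in (X, τ) are complements of opens:
  closed(X, τ) = {∅, {p2}, {p1, p3}, {p1, p2, p3}, {p1, p3, p4}, {p1, p2, p3, p4}}.
int(A) = ⋃ {U ∈ τ : U ⊆ A}. Opens contained in A: ∅, {p2}, {p4}, {p2, p4}.
Taking the union of these: int(A) = {p2, p4}.
cl(A) = ⋂ {C closed : A ⊆ C}. Closed sets containing A: {p1, p2, p3, p4}.
Intersecting these: cl(A) = {p1, p2, p3, p4}.
∂A = cl(A) ∖ int(A) = {p1, p2, p3, p4} ∖ {p2, p4} = {p1, p3}.


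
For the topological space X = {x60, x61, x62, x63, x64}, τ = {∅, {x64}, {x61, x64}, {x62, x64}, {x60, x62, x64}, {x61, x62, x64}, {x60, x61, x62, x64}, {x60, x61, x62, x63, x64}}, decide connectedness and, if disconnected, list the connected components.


(X, τ) is connected.

Find clopen sets (U ∈ τ with X ∖ U ∈ τ):
  U = ∅, X ∖ U = {x60, x61, x62, x63, x64} — both open, so U is clopen.
  U = {x60, x61, x62, x63, x64}, X ∖ U = ∅ — both open, so U is clopen.
Only trivial clopens (∅ and X) exist, so (X, τ) is connected.
Compute connected components by grouping points that agree on all clopens:
  component: {x60, x61, x62, x63, x64}


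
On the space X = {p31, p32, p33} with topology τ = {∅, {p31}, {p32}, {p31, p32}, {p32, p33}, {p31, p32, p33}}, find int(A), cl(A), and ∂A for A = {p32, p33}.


int(A) = {p32, p33}, cl(A) = {p32, p33}, ∂A = ∅.

Closed sets in (X, τ) are complements of opens:
  closed(X, τ) = {∅, {p31}, {p33}, {p31, p33}, {p32, p33}, {p31, p32, p33}}.
int(A) = ⋃ {U ∈ τ : U ⊆ A}. Opens contained in A: ∅, {p32}, {p32, p33}.
Taking the union of these: int(A) = {p32, p33}.
cl(A) = ⋂ {C closed : A ⊆ C}. Closed sets containing A: {p32, p33}, {p31, p32, p33}.
Intersecting these: cl(A) = {p32, p33}.
∂A = cl(A) ∖ int(A) = {p32, p33} ∖ {p32, p33} = ∅.


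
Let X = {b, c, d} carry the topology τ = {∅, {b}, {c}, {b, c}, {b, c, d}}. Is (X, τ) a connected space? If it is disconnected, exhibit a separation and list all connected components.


(X, τ) is connected.

Find clopen sets (U ∈ τ with X ∖ U ∈ τ):
  U = ∅, X ∖ U = {b, c, d} — both open, so U is clopen.
  U = {b, c, d}, X ∖ U = ∅ — both open, so U is clopen.
Only trivial clopens (∅ and X) exist, so (X, τ) is connected.
Compute connected components by grouping points that agree on all clopens:
  component: {b, c, d}


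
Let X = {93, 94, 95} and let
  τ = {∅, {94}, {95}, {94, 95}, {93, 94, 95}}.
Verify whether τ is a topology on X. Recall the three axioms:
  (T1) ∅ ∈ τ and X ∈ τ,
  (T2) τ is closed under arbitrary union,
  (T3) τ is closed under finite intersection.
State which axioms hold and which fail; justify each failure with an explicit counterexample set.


τ IS a topology on X.

Axiom (T1): ∅ ∈ τ? Yes; X ∈ τ? Yes.
Axiom (T2/T3): check pairwise unions and intersections of members of τ.
All pairwise intersections and unions checked — each lies in τ. Therefore τ satisfies (T1), (T2), (T3): it IS a topology on X.


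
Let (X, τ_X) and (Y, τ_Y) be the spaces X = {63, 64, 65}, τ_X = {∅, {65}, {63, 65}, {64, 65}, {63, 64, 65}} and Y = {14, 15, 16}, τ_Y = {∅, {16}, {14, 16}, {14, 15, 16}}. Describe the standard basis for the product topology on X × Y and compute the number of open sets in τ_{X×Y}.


Basis B = {∅ × ∅, {65} × {16}, {63, 65} × {16}, {64, 65} × {16}, {65} × {14, 16}, {63, 64, 65} × {16}, {65} × {14, 15, 16}, {63, 65} × {14, 16}, {64, 65} × {14, 16}, {63, 65} × {14, 15, 16}, {63, 64, 65} × {14, 16}, {64, 65} × {14, 15, 16}, {63, 64, 65} × {14, 15, 16}}; |τ_{X×Y}| = 30.

Enumerate products U × V with U ∈ τ_X, V ∈ τ_Y (deduplicated):
  ∅ × ∅ = {} (∅)
  {65} × {16} = {(65,16)}
  {63, 65} × {16} = {(63,16), (65,16)}
  {64, 65} × {16} = {(64,16), (65,16)}
  {65} × {14, 16} = {(65,14), (65,16)}
  {63, 64, 65} × {16} = {(63,16), (64,16), (65,16)}
  {65} × {14, 15, 16} = {(65,14), (65,15), (65,16)}
  {63, 65} × {14, 16} = {(63,14), (63,16), (65,14), (65,16)}
  {64, 65} × {14, 16} = {(64,14), (64,16), (65,14), (65,16)}
  {63, 65} × {14, 15, 16} = {(63,14), (63,15), (63,16), (65,14), (65,15), (65,16)}
  {63, 64, 65} × {14, 16} = {(63,14), (63,16), (64,14), (64,16), (65,14), (65,16)}
  {64, 65} × {14, 15, 16} = {(64,14), (64,15), (64,16), (65,14), (65,15), (65,16)}
  {63, 64, 65} × {14, 15, 16} = {(63,14), (63,15), (63,16), (64,14), (64,15), (64,16), (65,14), (65,15), (65,16)}
These 13 distinct sets form the basis B.
Close under arbitrary unions to get τ_{X×Y}; counting gives |τ_{X×Y}| = 30.


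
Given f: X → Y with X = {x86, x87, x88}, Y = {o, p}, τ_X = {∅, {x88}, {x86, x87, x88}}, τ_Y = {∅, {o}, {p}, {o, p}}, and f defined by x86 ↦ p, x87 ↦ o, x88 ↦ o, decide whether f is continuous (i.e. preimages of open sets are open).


f is NOT continuous.

Compute f^{-1}(U) for each U ∈ τ_Y:
  U = ∅: f^{-1}(U) = ∅ ∈ τ_X ✓.
  U = {o}: f^{-1}(U) = {x87, x88} ∉ τ_X ✗.
  U = {p}: f^{-1}(U) = {x86} ∉ τ_X ✗.
  U = {o, p}: f^{-1}(U) = {x86, x87, x88} ∈ τ_X ✓.
Found U = {o} with f^{-1}(U) = {x87, x88} not in τ_X. Therefore f is NOT continuous.


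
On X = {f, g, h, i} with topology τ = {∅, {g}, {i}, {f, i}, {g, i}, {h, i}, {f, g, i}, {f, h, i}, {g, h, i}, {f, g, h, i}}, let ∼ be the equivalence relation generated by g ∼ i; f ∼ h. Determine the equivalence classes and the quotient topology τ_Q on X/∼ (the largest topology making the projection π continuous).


X/∼ = {[f=h], [g=i]}; |τ_Q| = 3.

Equivalence classes: [f=h], [g=i].
Quotient map π: X → X/∼ sends f ↦ [f=h], g ↦ [g=i], h ↦ [f=h], i ↦ [g=i].
For each subset V ⊆ X/∼, compute π^{-1}(V) ⊆ X and check whether π^{-1}(V) ∈ τ. V is open in τ_Q iff π^{-1}(V) ∈ τ.
  V = {}: π^{-1}(V) = ∅ ∈ τ ✓.
  V = {[f=h]}: π^{-1}(V) = {f, h} ∉ τ ✗.
  V = {[g=i]}: π^{-1}(V) = {g, i} ∈ τ ✓.
  V = {[f=h], [g=i]}: π^{-1}(V) = {f, g, h, i} ∈ τ ✓.
Open sets in the quotient: τ_Q = {{}, {[g=i]}, {[f=h], [g=i]}} (3 elements).


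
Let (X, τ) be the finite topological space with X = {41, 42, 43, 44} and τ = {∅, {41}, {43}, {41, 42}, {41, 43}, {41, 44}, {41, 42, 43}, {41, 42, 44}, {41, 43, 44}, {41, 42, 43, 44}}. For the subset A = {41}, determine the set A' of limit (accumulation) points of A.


A' = {42, 44}

For each x ∈ X, list the open sets U ∈ τ with x ∈ U, then check whether U ∩ (A ∖ {x}) ≠ ∅ for every such U.
  x = 41: open {41} ∋ x has {41} ∩ (A ∖ {41}) = ∅, so x is NOT a limit point.
  x = 42: opens ∋ x are {41, 42}, {41, 42, 43}, {41, 42, 44}, {41, 42, 43, 44}; each meets A ∖ {42}, so x IS a limit point.
  x = 43: open {43} ∋ x has {43} ∩ (A ∖ {43}) = ∅, so x is NOT a limit point.
  x = 44: opens ∋ x are {41, 44}, {41, 42, 44}, {41, 43, 44}, {41, 42, 43, 44}; each meets A ∖ {44}, so x IS a limit point.
Collecting: A' = {42, 44}.


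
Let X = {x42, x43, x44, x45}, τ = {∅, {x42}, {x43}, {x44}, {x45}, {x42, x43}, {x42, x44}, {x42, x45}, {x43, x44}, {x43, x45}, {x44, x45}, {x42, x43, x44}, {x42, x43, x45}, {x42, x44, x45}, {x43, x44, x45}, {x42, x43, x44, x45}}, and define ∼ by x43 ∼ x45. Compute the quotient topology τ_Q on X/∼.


X/∼ = {[x42], [x43=x45], [x44]}; |τ_Q| = 8.

Equivalence classes: [x42], [x43=x45], [x44].
Quotient map π: X → X/∼ sends x42 ↦ [x42], x43 ↦ [x43=x45], x44 ↦ [x44], x45 ↦ [x43=x45].
For each subset V ⊆ X/∼, compute π^{-1}(V) ⊆ X and check whether π^{-1}(V) ∈ τ. V is open in τ_Q iff π^{-1}(V) ∈ τ.
  V = {}: π^{-1}(V) = ∅ ∈ τ ✓.
  V = {[x42]}: π^{-1}(V) = {x42} ∈ τ ✓.
  V = {[x43=x45]}: π^{-1}(V) = {x43, x45} ∈ τ ✓.
  V = {[x42], [x43=x45]}: π^{-1}(V) = {x42, x43, x45} ∈ τ ✓.
  V = {[x44]}: π^{-1}(V) = {x44} ∈ τ ✓.
  V = {[x42], [x44]}: π^{-1}(V) = {x42, x44} ∈ τ ✓.
  V = {[x43=x45], [x44]}: π^{-1}(V) = {x43, x44, x45} ∈ τ ✓.
  V = {[x42], [x43=x45], [x44]}: π^{-1}(V) = {x42, x43, x44, x45} ∈ τ ✓.
Open sets in the quotient: τ_Q = {{}, {[x42]}, {[x43=x45]}, {[x42], [x43=x45]}, {[x44]}, {[x42], [x44]}, {[x43=x45], [x44]}, {[x42], [x43=x45], [x44]}} (8 elements).


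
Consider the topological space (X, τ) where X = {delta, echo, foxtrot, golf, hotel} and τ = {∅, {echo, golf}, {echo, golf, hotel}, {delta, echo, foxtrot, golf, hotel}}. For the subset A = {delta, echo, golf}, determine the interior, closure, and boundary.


int(A) = {echo, golf}, cl(A) = {delta, echo, foxtrot, golf, hotel}, ∂A = {delta, foxtrot, hotel}.

Closed sets in (X, τ) are complements of opens:
  closed(X, τ) = {∅, {delta, foxtrot}, {delta, foxtrot, hotel}, {delta, echo, foxtrot, golf, hotel}}.
int(A) = ⋃ {U ∈ τ : U ⊆ A}. Opens contained in A: ∅, {echo, golf}.
Taking the union of these: int(A) = {echo, golf}.
cl(A) = ⋂ {C closed : A ⊆ C}. Closed sets containing A: {delta, echo, foxtrot, golf, hotel}.
Intersecting these: cl(A) = {delta, echo, foxtrot, golf, hotel}.
∂A = cl(A) ∖ int(A) = {delta, echo, foxtrot, golf, hotel} ∖ {echo, golf} = {delta, foxtrot, hotel}.


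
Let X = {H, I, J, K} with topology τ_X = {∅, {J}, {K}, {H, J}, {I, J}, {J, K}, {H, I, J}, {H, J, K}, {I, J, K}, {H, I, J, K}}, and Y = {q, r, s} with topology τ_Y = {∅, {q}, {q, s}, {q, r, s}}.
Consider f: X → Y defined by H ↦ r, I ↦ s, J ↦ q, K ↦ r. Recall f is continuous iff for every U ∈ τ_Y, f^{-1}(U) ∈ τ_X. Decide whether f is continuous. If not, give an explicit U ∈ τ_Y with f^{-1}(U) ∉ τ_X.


f IS continuous.

Compute f^{-1}(U) for each U ∈ τ_Y:
  U = ∅: f^{-1}(U) = ∅ ∈ τ_X ✓.
  U = {q}: f^{-1}(U) = {J} ∈ τ_X ✓.
  U = {q, s}: f^{-1}(U) = {I, J} ∈ τ_X ✓.
  U = {q, r, s}: f^{-1}(U) = {H, I, J, K} ∈ τ_X ✓.
Every preimage lies in τ_X, so f IS continuous.


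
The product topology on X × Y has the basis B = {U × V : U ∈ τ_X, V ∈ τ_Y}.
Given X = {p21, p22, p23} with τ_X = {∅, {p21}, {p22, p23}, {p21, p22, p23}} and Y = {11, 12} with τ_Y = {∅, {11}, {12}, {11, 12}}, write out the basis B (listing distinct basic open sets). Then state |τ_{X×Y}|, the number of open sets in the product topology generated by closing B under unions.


Basis B = {∅ × ∅, {p21} × {11}, {p21} × {12}, {p21} × {11, 12}, {p22, p23} × {11}, {p22, p23} × {12}, {p21, p22, p23} × {11}, {p21, p22, p23} × {12}, {p22, p23} × {11, 12}, {p21, p22, p23} × {11, 12}}; |τ_{X×Y}| = 16.

Enumerate products U × V with U ∈ τ_X, V ∈ τ_Y (deduplicated):
  ∅ × ∅ = {} (∅)
  {p21} × {11} = {(p21,11)}
  {p21} × {12} = {(p21,12)}
  {p21} × {11, 12} = {(p21,11), (p21,12)}
  {p22, p23} × {11} = {(p22,11), (p23,11)}
  {p22, p23} × {12} = {(p22,12), (p23,12)}
  {p21, p22, p23} × {11} = {(p21,11), (p22,11), (p23,11)}
  {p21, p22, p23} × {12} = {(p21,12), (p22,12), (p23,12)}
  {p22, p23} × {11, 12} = {(p22,11), (p22,12), (p23,11), (p23,12)}
  {p21, p22, p23} × {11, 12} = {(p21,11), (p21,12), (p22,11), (p22,12), (p23,11), (p23,12)}
These 10 distinct sets form the basis B.
Close under arbitrary unions to get τ_{X×Y}; counting gives |τ_{X×Y}| = 16.


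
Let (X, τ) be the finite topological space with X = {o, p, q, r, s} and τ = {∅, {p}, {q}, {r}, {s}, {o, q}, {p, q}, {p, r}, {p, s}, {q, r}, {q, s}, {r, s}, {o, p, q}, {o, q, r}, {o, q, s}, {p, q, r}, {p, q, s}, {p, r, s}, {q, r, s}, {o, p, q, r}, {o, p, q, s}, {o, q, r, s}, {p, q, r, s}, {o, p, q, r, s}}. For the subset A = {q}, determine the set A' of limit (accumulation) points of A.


A' = {o}

For each x ∈ X, list the open sets U ∈ τ with x ∈ U, then check whether U ∩ (A ∖ {x}) ≠ ∅ for every such U.
  x = o: opens ∋ x are {o, q}, {o, p, q}, {o, q, r}, {o, q, s}, {o, p, q, r}, {o, p, q, s}, {o, q, r, s}, {o, p, q, r, s}; each meets A ∖ {o}, so x IS a limit point.
  x = p: open {p} ∋ x has {p} ∩ (A ∖ {p}) = ∅, so x is NOT a limit point.
  x = q: open {q} ∋ x has {q} ∩ (A ∖ {q}) = ∅, so x is NOT a limit point.
  x = r: open {r} ∋ x has {r} ∩ (A ∖ {r}) = ∅, so x is NOT a limit point.
  x = s: open {s} ∋ x has {s} ∩ (A ∖ {s}) = ∅, so x is NOT a limit point.
Collecting: A' = {o}.


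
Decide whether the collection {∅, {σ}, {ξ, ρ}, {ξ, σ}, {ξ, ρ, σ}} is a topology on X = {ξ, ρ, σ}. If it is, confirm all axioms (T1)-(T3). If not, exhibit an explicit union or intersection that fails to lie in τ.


τ is NOT a topology on X.

Axiom (T1): ∅ ∈ τ? Yes; X ∈ τ? Yes.
Axiom (T2/T3): check pairwise unions and intersections of members of τ.
Counterexample for (T3): {ξ, ρ} ∩ {ξ, σ} = {ξ} ∉ τ. Therefore τ is NOT a topology.


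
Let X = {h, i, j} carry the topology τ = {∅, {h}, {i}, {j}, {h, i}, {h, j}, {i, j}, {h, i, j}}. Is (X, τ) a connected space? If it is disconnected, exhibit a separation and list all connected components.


(X, τ) is disconnected; components = [{h}, {i}, {j}].

Find clopen sets (U ∈ τ with X ∖ U ∈ τ):
  U = ∅, X ∖ U = {h, i, j} — both open, so U is clopen.
  U = {h}, X ∖ U = {i, j} — both open, so U is clopen.
  U = {i}, X ∖ U = {h, j} — both open, so U is clopen.
  U = {j}, X ∖ U = {h, i} — both open, so U is clopen.
  U = {h, i}, X ∖ U = {j} — both open, so U is clopen.
  U = {h, j}, X ∖ U = {i} — both open, so U is clopen.
  U = {i, j}, X ∖ U = {h} — both open, so U is clopen.
  U = {h, i, j}, X ∖ U = ∅ — both open, so U is clopen.
Nontrivial clopen(s) exist: e.g. {i, j}. So (X, τ) is disconnected.
Compute connected components by grouping points that agree on all clopens:
  component: {h}
  component: {i}
  component: {j}


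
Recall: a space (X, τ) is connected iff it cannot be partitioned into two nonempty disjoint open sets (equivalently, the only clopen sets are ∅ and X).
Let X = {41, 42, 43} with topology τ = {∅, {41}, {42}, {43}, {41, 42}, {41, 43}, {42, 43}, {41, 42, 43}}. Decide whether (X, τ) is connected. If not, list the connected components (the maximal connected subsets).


(X, τ) is disconnected; components = [{41}, {42}, {43}].

Find clopen sets (U ∈ τ with X ∖ U ∈ τ):
  U = ∅, X ∖ U = {41, 42, 43} — both open, so U is clopen.
  U = {41}, X ∖ U = {42, 43} — both open, so U is clopen.
  U = {42}, X ∖ U = {41, 43} — both open, so U is clopen.
  U = {43}, X ∖ U = {41, 42} — both open, so U is clopen.
  U = {41, 42}, X ∖ U = {43} — both open, so U is clopen.
  U = {41, 43}, X ∖ U = {42} — both open, so U is clopen.
  U = {42, 43}, X ∖ U = {41} — both open, so U is clopen.
  U = {41, 42, 43}, X ∖ U = ∅ — both open, so U is clopen.
Nontrivial clopen(s) exist: e.g. {42}. So (X, τ) is disconnected.
Compute connected components by grouping points that agree on all clopens:
  component: {41}
  component: {42}
  component: {43}


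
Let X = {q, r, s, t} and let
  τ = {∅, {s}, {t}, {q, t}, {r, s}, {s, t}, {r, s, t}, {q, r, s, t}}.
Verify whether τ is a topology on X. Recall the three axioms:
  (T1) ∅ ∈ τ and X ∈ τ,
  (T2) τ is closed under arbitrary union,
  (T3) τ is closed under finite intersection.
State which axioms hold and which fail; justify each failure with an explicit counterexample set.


τ is NOT a topology on X.

Axiom (T1): ∅ ∈ τ? Yes; X ∈ τ? Yes.
Axiom (T2/T3): check pairwise unions and intersections of members of τ.
Counterexample for (T2): {s} ∪ {q, t} = {q, s, t} ∉ τ. Therefore τ is NOT a topology.


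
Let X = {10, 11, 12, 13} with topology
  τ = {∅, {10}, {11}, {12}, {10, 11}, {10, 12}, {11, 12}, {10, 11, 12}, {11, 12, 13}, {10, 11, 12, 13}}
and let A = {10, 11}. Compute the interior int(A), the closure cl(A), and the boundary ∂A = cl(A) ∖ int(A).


int(A) = {10, 11}, cl(A) = {10, 11, 13}, ∂A = {13}.

Closed sets in (X, τ) are complements of opens:
  closed(X, τ) = {∅, {10}, {13}, {10, 13}, {11, 13}, {12, 13}, {10, 11, 13}, {10, 12, 13}, {11, 12, 13}, {10, 11, 12, 13}}.
int(A) = ⋃ {U ∈ τ : U ⊆ A}. Opens contained in A: ∅, {10}, {11}, {10, 11}.
Taking the union of these: int(A) = {10, 11}.
cl(A) = ⋂ {C closed : A ⊆ C}. Closed sets containing A: {10, 11, 13}, {10, 11, 12, 13}.
Intersecting these: cl(A) = {10, 11, 13}.
∂A = cl(A) ∖ int(A) = {10, 11, 13} ∖ {10, 11} = {13}.


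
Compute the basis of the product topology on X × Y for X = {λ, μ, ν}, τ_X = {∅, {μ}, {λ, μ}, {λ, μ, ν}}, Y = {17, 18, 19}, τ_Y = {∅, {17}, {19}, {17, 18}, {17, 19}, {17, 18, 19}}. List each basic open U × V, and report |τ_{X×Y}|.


Basis B = {∅ × ∅, {μ} × {17}, {μ} × {19}, {λ, μ} × {17}, {λ, μ} × {19}, {μ} × {17, 18}, {μ} × {17, 19}, {λ, μ, ν} × {17}, {λ, μ, ν} × {19}, {μ} × {17, 18, 19}, {λ, μ} × {17, 18}, {λ, μ} × {17, 19}, {λ, μ} × {17, 18, 19}, {λ, μ, ν} × {17, 18}, {λ, μ, ν} × {17, 19}, {λ, μ, ν} × {17, 18, 19}}; |τ_{X×Y}| = 40.

Enumerate products U × V with U ∈ τ_X, V ∈ τ_Y (deduplicated):
  ∅ × ∅ = {} (∅)
  {μ} × {17} = {(μ,17)}
  {μ} × {19} = {(μ,19)}
  {λ, μ} × {17} = {(λ,17), (μ,17)}
  {λ, μ} × {19} = {(λ,19), (μ,19)}
  {μ} × {17, 18} = {(μ,17), (μ,18)}
  {μ} × {17, 19} = {(μ,17), (μ,19)}
  {λ, μ, ν} × {17} = {(λ,17), (μ,17), (ν,17)}
  {λ, μ, ν} × {19} = {(λ,19), (μ,19), (ν,19)}
  {μ} × {17, 18, 19} = {(μ,17), (μ,18), (μ,19)}
  {λ, μ} × {17, 18} = {(λ,17), (λ,18), (μ,17), (μ,18)}
  {λ, μ} × {17, 19} = {(λ,17), (λ,19), (μ,17), (μ,19)}
  {λ, μ} × {17, 18, 19} = {(λ,17), (λ,18), (λ,19), (μ,17), (μ,18), (μ,19)}
  {λ, μ, ν} × {17, 18} = {(λ,17), (λ,18), (μ,17), (μ,18), (ν,17), (ν,18)}
  {λ, μ, ν} × {17, 19} = {(λ,17), (λ,19), (μ,17), (μ,19), (ν,17), (ν,19)}
  {λ, μ, ν} × {17, 18, 19} = {(λ,17), (λ,18), (λ,19), (μ,17), (μ,18), (μ,19), (ν,17), (ν,18), (ν,19)}
These 16 distinct sets form the basis B.
Close under arbitrary unions to get τ_{X×Y}; counting gives |τ_{X×Y}| = 40.


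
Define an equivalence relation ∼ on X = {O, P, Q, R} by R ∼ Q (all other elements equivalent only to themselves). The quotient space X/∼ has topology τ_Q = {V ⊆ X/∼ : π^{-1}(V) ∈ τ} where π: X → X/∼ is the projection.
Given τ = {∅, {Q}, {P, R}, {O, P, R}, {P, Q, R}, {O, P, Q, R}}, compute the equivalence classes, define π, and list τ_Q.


X/∼ = {[O], [P], [Q=R]}; |τ_Q| = 3.

Equivalence classes: [O], [P], [Q=R].
Quotient map π: X → X/∼ sends O ↦ [O], P ↦ [P], Q ↦ [Q=R], R ↦ [Q=R].
For each subset V ⊆ X/∼, compute π^{-1}(V) ⊆ X and check whether π^{-1}(V) ∈ τ. V is open in τ_Q iff π^{-1}(V) ∈ τ.
  V = {}: π^{-1}(V) = ∅ ∈ τ ✓.
  V = {[O]}: π^{-1}(V) = {O} ∉ τ ✗.
  V = {[P]}: π^{-1}(V) = {P} ∉ τ ✗.
  V = {[O], [P]}: π^{-1}(V) = {O, P} ∉ τ ✗.
  V = {[Q=R]}: π^{-1}(V) = {Q, R} ∉ τ ✗.
  V = {[O], [Q=R]}: π^{-1}(V) = {O, Q, R} ∉ τ ✗.
  V = {[P], [Q=R]}: π^{-1}(V) = {P, Q, R} ∈ τ ✓.
  V = {[O], [P], [Q=R]}: π^{-1}(V) = {O, P, Q, R} ∈ τ ✓.
Open sets in the quotient: τ_Q = {{}, {[P], [Q=R]}, {[O], [P], [Q=R]}} (3 elements).


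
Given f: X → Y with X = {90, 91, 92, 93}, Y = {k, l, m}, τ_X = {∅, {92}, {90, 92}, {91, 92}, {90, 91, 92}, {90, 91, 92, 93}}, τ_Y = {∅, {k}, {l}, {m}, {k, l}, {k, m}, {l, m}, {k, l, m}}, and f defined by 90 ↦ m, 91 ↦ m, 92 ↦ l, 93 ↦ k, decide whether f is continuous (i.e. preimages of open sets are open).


f is NOT continuous.

Compute f^{-1}(U) for each U ∈ τ_Y:
  U = ∅: f^{-1}(U) = ∅ ∈ τ_X ✓.
  U = {k}: f^{-1}(U) = {93} ∉ τ_X ✗.
  U = {l}: f^{-1}(U) = {92} ∈ τ_X ✓.
  U = {m}: f^{-1}(U) = {90, 91} ∉ τ_X ✗.
  U = {k, l}: f^{-1}(U) = {92, 93} ∉ τ_X ✗.
  U = {k, m}: f^{-1}(U) = {90, 91, 93} ∉ τ_X ✗.
  U = {l, m}: f^{-1}(U) = {90, 91, 92} ∈ τ_X ✓.
  U = {k, l, m}: f^{-1}(U) = {90, 91, 92, 93} ∈ τ_X ✓.
Found U = {k} with f^{-1}(U) = {93} not in τ_X. Therefore f is NOT continuous.


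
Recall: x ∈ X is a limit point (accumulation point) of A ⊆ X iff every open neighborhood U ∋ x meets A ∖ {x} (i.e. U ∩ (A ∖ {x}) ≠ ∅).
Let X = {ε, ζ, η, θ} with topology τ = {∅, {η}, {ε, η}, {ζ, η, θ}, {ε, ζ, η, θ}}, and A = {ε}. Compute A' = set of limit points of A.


A' = ∅

For each x ∈ X, list the open sets U ∈ τ with x ∈ U, then check whether U ∩ (A ∖ {x}) ≠ ∅ for every such U.
  x = ε: open {ε, η} ∋ x has {ε, η} ∩ (A ∖ {ε}) = ∅, so x is NOT a limit point.
  x = ζ: open {ζ, η, θ} ∋ x has {ζ, η, θ} ∩ (A ∖ {ζ}) = ∅, so x is NOT a limit point.
  x = η: open {η} ∋ x has {η} ∩ (A ∖ {η}) = ∅, so x is NOT a limit point.
  x = θ: open {ζ, η, θ} ∋ x has {ζ, η, θ} ∩ (A ∖ {θ}) = ∅, so x is NOT a limit point.
Collecting: A' = ∅.


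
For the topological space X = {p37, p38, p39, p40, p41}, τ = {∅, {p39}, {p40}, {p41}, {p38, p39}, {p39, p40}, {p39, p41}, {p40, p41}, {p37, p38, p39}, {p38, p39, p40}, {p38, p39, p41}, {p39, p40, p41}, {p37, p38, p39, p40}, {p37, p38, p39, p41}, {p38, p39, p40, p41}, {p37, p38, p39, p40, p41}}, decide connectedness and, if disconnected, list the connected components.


(X, τ) is disconnected; components = [{p40}, {p41}, {p37, p38, p39}].

Find clopen sets (U ∈ τ with X ∖ U ∈ τ):
  U = ∅, X ∖ U = {p37, p38, p39, p40, p41} — both open, so U is clopen.
  U = {p40}, X ∖ U = {p37, p38, p39, p41} — both open, so U is clopen.
  U = {p41}, X ∖ U = {p37, p38, p39, p40} — both open, so U is clopen.
  U = {p40, p41}, X ∖ U = {p37, p38, p39} — both open, so U is clopen.
  U = {p37, p38, p39}, X ∖ U = {p40, p41} — both open, so U is clopen.
  U = {p37, p38, p39, p40}, X ∖ U = {p41} — both open, so U is clopen.
  U = {p37, p38, p39, p41}, X ∖ U = {p40} — both open, so U is clopen.
  U = {p37, p38, p39, p40, p41}, X ∖ U = ∅ — both open, so U is clopen.
Nontrivial clopen(s) exist: e.g. {p37, p38, p39}. So (X, τ) is disconnected.
Compute connected components by grouping points that agree on all clopens:
  component: {p40}
  component: {p41}
  component: {p37, p38, p39}


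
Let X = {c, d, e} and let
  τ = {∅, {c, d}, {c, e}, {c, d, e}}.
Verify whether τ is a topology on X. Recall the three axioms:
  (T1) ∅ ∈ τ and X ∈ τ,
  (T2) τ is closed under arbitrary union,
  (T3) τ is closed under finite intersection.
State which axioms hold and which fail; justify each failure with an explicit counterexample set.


τ is NOT a topology on X.

Axiom (T1): ∅ ∈ τ? Yes; X ∈ τ? Yes.
Axiom (T2/T3): check pairwise unions and intersections of members of τ.
Counterexample for (T3): {c, d} ∩ {c, e} = {c} ∉ τ. Therefore τ is NOT a topology.


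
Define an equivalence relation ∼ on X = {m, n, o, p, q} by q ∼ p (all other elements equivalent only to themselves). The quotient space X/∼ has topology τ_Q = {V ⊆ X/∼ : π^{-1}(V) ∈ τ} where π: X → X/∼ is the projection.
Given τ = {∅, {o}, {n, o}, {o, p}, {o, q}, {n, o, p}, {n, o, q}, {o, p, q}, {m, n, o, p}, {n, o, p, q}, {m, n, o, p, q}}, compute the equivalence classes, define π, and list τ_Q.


X/∼ = {[m], [n], [o], [p=q]}; |τ_Q| = 6.

Equivalence classes: [m], [n], [o], [p=q].
Quotient map π: X → X/∼ sends m ↦ [m], n ↦ [n], o ↦ [o], p ↦ [p=q], q ↦ [p=q].
For each subset V ⊆ X/∼, compute π^{-1}(V) ⊆ X and check whether π^{-1}(V) ∈ τ. V is open in τ_Q iff π^{-1}(V) ∈ τ.
  V = {}: π^{-1}(V) = ∅ ∈ τ ✓.
  V = {[m]}: π^{-1}(V) = {m} ∉ τ ✗.
  V = {[n]}: π^{-1}(V) = {n} ∉ τ ✗.
  V = {[m], [n]}: π^{-1}(V) = {m, n} ∉ τ ✗.
  V = {[o]}: π^{-1}(V) = {o} ∈ τ ✓.
  V = {[m], [o]}: π^{-1}(V) = {m, o} ∉ τ ✗.
  V = {[n], [o]}: π^{-1}(V) = {n, o} ∈ τ ✓.
  V = {[m], [n], [o]}: π^{-1}(V) = {m, n, o} ∉ τ ✗.
  V = {[p=q]}: π^{-1}(V) = {p, q} ∉ τ ✗.
  V = {[m], [p=q]}: π^{-1}(V) = {m, p, q} ∉ τ ✗.
  V = {[n], [p=q]}: π^{-1}(V) = {n, p, q} ∉ τ ✗.
  V = {[m], [n], [p=q]}: π^{-1}(V) = {m, n, p, q} ∉ τ ✗.
  V = {[o], [p=q]}: π^{-1}(V) = {o, p, q} ∈ τ ✓.
  V = {[m], [o], [p=q]}: π^{-1}(V) = {m, o, p, q} ∉ τ ✗.
  V = {[n], [o], [p=q]}: π^{-1}(V) = {n, o, p, q} ∈ τ ✓.
  V = {[m], [n], [o], [p=q]}: π^{-1}(V) = {m, n, o, p, q} ∈ τ ✓.
Open sets in the quotient: τ_Q = {{}, {[o]}, {[n], [o]}, {[o], [p=q]}, {[n], [o], [p=q]}, {[m], [n], [o], [p=q]}} (6 elements).


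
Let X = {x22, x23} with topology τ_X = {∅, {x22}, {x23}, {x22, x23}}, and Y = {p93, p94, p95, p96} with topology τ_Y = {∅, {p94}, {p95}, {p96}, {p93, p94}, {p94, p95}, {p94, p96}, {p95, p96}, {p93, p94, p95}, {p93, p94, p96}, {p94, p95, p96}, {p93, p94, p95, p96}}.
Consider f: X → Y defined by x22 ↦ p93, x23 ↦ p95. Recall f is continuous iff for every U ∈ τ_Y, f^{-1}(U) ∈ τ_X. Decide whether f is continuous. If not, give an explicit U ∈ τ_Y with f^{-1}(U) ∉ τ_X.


f IS continuous.

Compute f^{-1}(U) for each U ∈ τ_Y:
  U = ∅: f^{-1}(U) = ∅ ∈ τ_X ✓.
  U = {p94}: f^{-1}(U) = ∅ ∈ τ_X ✓.
  U = {p95}: f^{-1}(U) = {x23} ∈ τ_X ✓.
  U = {p96}: f^{-1}(U) = ∅ ∈ τ_X ✓.
  U = {p93, p94}: f^{-1}(U) = {x22} ∈ τ_X ✓.
  U = {p94, p95}: f^{-1}(U) = {x23} ∈ τ_X ✓.
  U = {p94, p96}: f^{-1}(U) = ∅ ∈ τ_X ✓.
  U = {p95, p96}: f^{-1}(U) = {x23} ∈ τ_X ✓.
  U = {p93, p94, p95}: f^{-1}(U) = {x22, x23} ∈ τ_X ✓.
  U = {p93, p94, p96}: f^{-1}(U) = {x22} ∈ τ_X ✓.
  U = {p94, p95, p96}: f^{-1}(U) = {x23} ∈ τ_X ✓.
  U = {p93, p94, p95, p96}: f^{-1}(U) = {x22, x23} ∈ τ_X ✓.
Every preimage lies in τ_X, so f IS continuous.


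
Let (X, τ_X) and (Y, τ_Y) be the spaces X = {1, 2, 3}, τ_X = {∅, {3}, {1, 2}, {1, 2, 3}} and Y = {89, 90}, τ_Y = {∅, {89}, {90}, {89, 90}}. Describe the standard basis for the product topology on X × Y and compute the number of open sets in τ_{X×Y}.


Basis B = {∅ × ∅, {3} × {89}, {3} × {90}, {1, 2} × {89}, {1, 2} × {90}, {3} × {89, 90}, {1, 2, 3} × {89}, {1, 2, 3} × {90}, {1, 2} × {89, 90}, {1, 2, 3} × {89, 90}}; |τ_{X×Y}| = 16.

Enumerate products U × V with U ∈ τ_X, V ∈ τ_Y (deduplicated):
  ∅ × ∅ = {} (∅)
  {3} × {89} = {(3,89)}
  {3} × {90} = {(3,90)}
  {1, 2} × {89} = {(1,89), (2,89)}
  {1, 2} × {90} = {(1,90), (2,90)}
  {3} × {89, 90} = {(3,89), (3,90)}
  {1, 2, 3} × {89} = {(1,89), (2,89), (3,89)}
  {1, 2, 3} × {90} = {(1,90), (2,90), (3,90)}
  {1, 2} × {89, 90} = {(1,89), (1,90), (2,89), (2,90)}
  {1, 2, 3} × {89, 90} = {(1,89), (1,90), (2,89), (2,90), (3,89), (3,90)}
These 10 distinct sets form the basis B.
Close under arbitrary unions to get τ_{X×Y}; counting gives |τ_{X×Y}| = 16.


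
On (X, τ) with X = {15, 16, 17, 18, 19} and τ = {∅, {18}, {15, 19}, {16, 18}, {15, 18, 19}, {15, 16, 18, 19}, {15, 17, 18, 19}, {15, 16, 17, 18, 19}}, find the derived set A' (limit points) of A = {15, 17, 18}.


A' = {16, 17, 19}

For each x ∈ X, list the open sets U ∈ τ with x ∈ U, then check whether U ∩ (A ∖ {x}) ≠ ∅ for every such U.
  x = 15: open {15, 19} ∋ x has {15, 19} ∩ (A ∖ {15}) = ∅, so x is NOT a limit point.
  x = 16: opens ∋ x are {16, 18}, {15, 16, 18, 19}, {15, 16, 17, 18, 19}; each meets A ∖ {16}, so x IS a limit point.
  x = 17: opens ∋ x are {15, 17, 18, 19}, {15, 16, 17, 18, 19}; each meets A ∖ {17}, so x IS a limit point.
  x = 18: open {18} ∋ x has {18} ∩ (A ∖ {18}) = ∅, so x is NOT a limit point.
  x = 19: opens ∋ x are {15, 19}, {15, 18, 19}, {15, 16, 18, 19}, {15, 17, 18, 19}, {15, 16, 17, 18, 19}; each meets A ∖ {19}, so x IS a limit point.
Collecting: A' = {16, 17, 19}.


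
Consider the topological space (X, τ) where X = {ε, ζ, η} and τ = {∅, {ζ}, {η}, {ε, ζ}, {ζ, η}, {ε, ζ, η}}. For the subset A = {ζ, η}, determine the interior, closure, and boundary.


int(A) = {ζ, η}, cl(A) = {ε, ζ, η}, ∂A = {ε}.

Closed sets in (X, τ) are complements of opens:
  closed(X, τ) = {∅, {ε}, {η}, {ε, ζ}, {ε, η}, {ε, ζ, η}}.
int(A) = ⋃ {U ∈ τ : U ⊆ A}. Opens contained in A: ∅, {ζ}, {η}, {ζ, η}.
Taking the union of these: int(A) = {ζ, η}.
cl(A) = ⋂ {C closed : A ⊆ C}. Closed sets containing A: {ε, ζ, η}.
Intersecting these: cl(A) = {ε, ζ, η}.
∂A = cl(A) ∖ int(A) = {ε, ζ, η} ∖ {ζ, η} = {ε}.


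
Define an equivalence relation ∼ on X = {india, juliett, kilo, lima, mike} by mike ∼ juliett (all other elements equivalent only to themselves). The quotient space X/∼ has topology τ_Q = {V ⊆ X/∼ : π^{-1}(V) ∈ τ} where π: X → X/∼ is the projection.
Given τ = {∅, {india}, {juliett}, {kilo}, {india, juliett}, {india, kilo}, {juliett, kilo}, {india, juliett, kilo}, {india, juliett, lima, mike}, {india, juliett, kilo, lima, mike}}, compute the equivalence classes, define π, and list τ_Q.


X/∼ = {[india], [juliett=mike], [kilo], [lima]}; |τ_Q| = 6.

Equivalence classes: [india], [juliett=mike], [kilo], [lima].
Quotient map π: X → X/∼ sends india ↦ [india], juliett ↦ [juliett=mike], kilo ↦ [kilo], lima ↦ [lima], mike ↦ [juliett=mike].
For each subset V ⊆ X/∼, compute π^{-1}(V) ⊆ X and check whether π^{-1}(V) ∈ τ. V is open in τ_Q iff π^{-1}(V) ∈ τ.
  V = {}: π^{-1}(V) = ∅ ∈ τ ✓.
  V = {[india]}: π^{-1}(V) = {india} ∈ τ ✓.
  V = {[juliett=mike]}: π^{-1}(V) = {juliett, mike} ∉ τ ✗.
  V = {[india], [juliett=mike]}: π^{-1}(V) = {india, juliett, mike} ∉ τ ✗.
  V = {[kilo]}: π^{-1}(V) = {kilo} ∈ τ ✓.
  V = {[india], [kilo]}: π^{-1}(V) = {india, kilo} ∈ τ ✓.
  V = {[juliett=mike], [kilo]}: π^{-1}(V) = {juliett, kilo, mike} ∉ τ ✗.
  V = {[india], [juliett=mike], [kilo]}: π^{-1}(V) = {india, juliett, kilo, mike} ∉ τ ✗.
  V = {[lima]}: π^{-1}(V) = {lima} ∉ τ ✗.
  V = {[india], [lima]}: π^{-1}(V) = {india, lima} ∉ τ ✗.
  V = {[juliett=mike], [lima]}: π^{-1}(V) = {juliett, lima, mike} ∉ τ ✗.
  V = {[india], [juliett=mike], [lima]}: π^{-1}(V) = {india, juliett, lima, mike} ∈ τ ✓.
  V = {[kilo], [lima]}: π^{-1}(V) = {kilo, lima} ∉ τ ✗.
  V = {[india], [kilo], [lima]}: π^{-1}(V) = {india, kilo, lima} ∉ τ ✗.
  V = {[juliett=mike], [kilo], [lima]}: π^{-1}(V) = {juliett, kilo, lima, mike} ∉ τ ✗.
  V = {[india], [juliett=mike], [kilo], [lima]}: π^{-1}(V) = {india, juliett, kilo, lima, mike} ∈ τ ✓.
Open sets in the quotient: τ_Q = {{}, {[india]}, {[kilo]}, {[india], [kilo]}, {[india], [juliett=mike], [lima]}, {[india], [juliett=mike], [kilo], [lima]}} (6 elements).


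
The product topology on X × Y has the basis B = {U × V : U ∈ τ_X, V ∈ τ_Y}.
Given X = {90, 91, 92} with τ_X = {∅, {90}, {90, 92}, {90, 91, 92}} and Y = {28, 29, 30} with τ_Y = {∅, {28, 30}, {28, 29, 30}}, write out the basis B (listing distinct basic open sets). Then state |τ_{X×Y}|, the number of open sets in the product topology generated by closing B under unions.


Basis B = {∅ × ∅, {90} × {28, 30}, {90} × {28, 29, 30}, {90, 92} × {28, 30}, {90, 92} × {28, 29, 30}, {90, 91, 92} × {28, 30}, {90, 91, 92} × {28, 29, 30}}; |τ_{X×Y}| = 10.

Enumerate products U × V with U ∈ τ_X, V ∈ τ_Y (deduplicated):
  ∅ × ∅ = {} (∅)
  {90} × {28, 30} = {(90,28), (90,30)}
  {90} × {28, 29, 30} = {(90,28), (90,29), (90,30)}
  {90, 92} × {28, 30} = {(90,28), (90,30), (92,28), (92,30)}
  {90, 92} × {28, 29, 30} = {(90,28), (90,29), (90,30), (92,28), (92,29), (92,30)}
  {90, 91, 92} × {28, 30} = {(90,28), (90,30), (91,28), (91,30), (92,28), (92,30)}
  {90, 91, 92} × {28, 29, 30} = {(90,28), (90,29), (90,30), (91,28), (91,29), (91,30), (92,28), (92,29), (92,30)}
These 7 distinct sets form the basis B.
Close under arbitrary unions to get τ_{X×Y}; counting gives |τ_{X×Y}| = 10.


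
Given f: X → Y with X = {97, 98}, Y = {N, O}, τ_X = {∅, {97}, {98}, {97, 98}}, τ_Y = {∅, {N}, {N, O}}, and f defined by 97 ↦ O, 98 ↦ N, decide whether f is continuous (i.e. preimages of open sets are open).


f IS continuous.

Compute f^{-1}(U) for each U ∈ τ_Y:
  U = ∅: f^{-1}(U) = ∅ ∈ τ_X ✓.
  U = {N}: f^{-1}(U) = {98} ∈ τ_X ✓.
  U = {N, O}: f^{-1}(U) = {97, 98} ∈ τ_X ✓.
Every preimage lies in τ_X, so f IS continuous.


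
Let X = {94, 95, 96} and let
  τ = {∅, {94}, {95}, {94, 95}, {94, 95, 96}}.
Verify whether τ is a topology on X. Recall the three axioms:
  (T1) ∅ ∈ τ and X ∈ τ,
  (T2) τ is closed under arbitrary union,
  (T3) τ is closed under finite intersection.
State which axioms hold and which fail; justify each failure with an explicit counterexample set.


τ IS a topology on X.

Axiom (T1): ∅ ∈ τ? Yes; X ∈ τ? Yes.
Axiom (T2/T3): check pairwise unions and intersections of members of τ.
All pairwise intersections and unions checked — each lies in τ. Therefore τ satisfies (T1), (T2), (T3): it IS a topology on X.


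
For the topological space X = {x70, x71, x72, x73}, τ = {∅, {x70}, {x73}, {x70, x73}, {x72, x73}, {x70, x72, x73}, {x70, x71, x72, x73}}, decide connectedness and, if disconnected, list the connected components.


(X, τ) is connected.

Find clopen sets (U ∈ τ with X ∖ U ∈ τ):
  U = ∅, X ∖ U = {x70, x71, x72, x73} — both open, so U is clopen.
  U = {x70, x71, x72, x73}, X ∖ U = ∅ — both open, so U is clopen.
Only trivial clopens (∅ and X) exist, so (X, τ) is connected.
Compute connected components by grouping points that agree on all clopens:
  component: {x70, x71, x72, x73}


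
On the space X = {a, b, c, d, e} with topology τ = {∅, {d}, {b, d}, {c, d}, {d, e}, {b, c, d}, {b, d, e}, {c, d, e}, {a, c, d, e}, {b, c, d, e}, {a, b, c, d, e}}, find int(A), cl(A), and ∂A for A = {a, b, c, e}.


int(A) = ∅, cl(A) = {a, b, c, e}, ∂A = {a, b, c, e}.

Closed sets in (X, τ) are complements of opens:
  closed(X, τ) = {∅, {a}, {b}, {a, b}, {a, c}, {a, e}, {a, b, c}, {a, b, e}, {a, c, e}, {a, b, c, e}, {a, b, c, d, e}}.
int(A) = ⋃ {U ∈ τ : U ⊆ A}. Opens contained in A: ∅.
Taking the union of these: int(A) = ∅.
cl(A) = ⋂ {C closed : A ⊆ C}. Closed sets containing A: {a, b, c, e}, {a, b, c, d, e}.
Intersecting these: cl(A) = {a, b, c, e}.
∂A = cl(A) ∖ int(A) = {a, b, c, e} ∖ ∅ = {a, b, c, e}.


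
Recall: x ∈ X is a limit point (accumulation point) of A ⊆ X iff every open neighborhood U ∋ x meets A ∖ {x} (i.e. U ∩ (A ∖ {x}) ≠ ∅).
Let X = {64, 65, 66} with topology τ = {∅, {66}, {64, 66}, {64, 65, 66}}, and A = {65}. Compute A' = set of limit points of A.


A' = ∅

For each x ∈ X, list the open sets U ∈ τ with x ∈ U, then check whether U ∩ (A ∖ {x}) ≠ ∅ for every such U.
  x = 64: open {64, 66} ∋ x has {64, 66} ∩ (A ∖ {64}) = ∅, so x is NOT a limit point.
  x = 65: open {64, 65, 66} ∋ x has {64, 65, 66} ∩ (A ∖ {65}) = ∅, so x is NOT a limit point.
  x = 66: open {66} ∋ x has {66} ∩ (A ∖ {66}) = ∅, so x is NOT a limit point.
Collecting: A' = ∅.
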